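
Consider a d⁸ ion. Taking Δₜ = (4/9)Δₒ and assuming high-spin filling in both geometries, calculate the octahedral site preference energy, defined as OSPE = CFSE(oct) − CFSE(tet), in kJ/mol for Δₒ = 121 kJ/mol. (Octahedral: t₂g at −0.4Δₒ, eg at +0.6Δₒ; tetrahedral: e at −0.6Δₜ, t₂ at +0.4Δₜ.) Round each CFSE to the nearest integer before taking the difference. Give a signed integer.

Octahedral high-spin t₂g⁶ eg²: CFSE = -1.2 × 121 = -145 kJ/mol.
In a tetrahedral site the filling is e⁴ t₂⁴: CFSE(tet) = -0.8Δₜ = -0.8 × (4/9)(121) = -43 kJ/mol.
OSPE = CFSE(oct) − CFSE(tet) = -145 − (-43) = -102 kJ/mol.

-102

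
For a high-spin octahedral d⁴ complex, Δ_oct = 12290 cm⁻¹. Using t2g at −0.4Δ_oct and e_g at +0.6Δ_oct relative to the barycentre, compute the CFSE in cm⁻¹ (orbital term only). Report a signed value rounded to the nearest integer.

Electron filling gives t2g^3 e_g^1.
CFSE(orbital) = 3×(-0.4Δ_oct) + 1×(0.6Δ_oct) = -0.6Δ_oct; with Δ_oct = 12290 cm⁻¹ that is -7374 cm⁻¹.

-7374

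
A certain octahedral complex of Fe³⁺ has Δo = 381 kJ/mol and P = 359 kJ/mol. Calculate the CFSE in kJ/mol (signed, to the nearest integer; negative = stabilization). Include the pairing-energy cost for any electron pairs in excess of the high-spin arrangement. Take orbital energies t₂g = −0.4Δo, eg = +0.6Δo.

Fe is in group 8, so Fe³⁺ is d⁵ (8 − 3 = 5).
Δo > P, so pairing is preferred: the ground state is low-spin.
That gives t₂g⁵ eg⁰.
Orbital CFSE = -2.0Δo = -2.0 × 381 = -762 kJ/mol.
Excess pairs vs high-spin: 2 − 0 = 2; pairing cost = +718 kJ/mol.
Net CFSE = -762 + 718 = -44 kJ/mol.

-44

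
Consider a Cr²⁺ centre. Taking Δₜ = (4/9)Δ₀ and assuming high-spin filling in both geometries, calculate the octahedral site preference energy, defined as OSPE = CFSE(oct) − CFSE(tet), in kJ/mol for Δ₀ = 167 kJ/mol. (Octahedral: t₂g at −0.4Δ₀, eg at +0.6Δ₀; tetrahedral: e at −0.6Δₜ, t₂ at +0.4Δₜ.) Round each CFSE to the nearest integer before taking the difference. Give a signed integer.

-70

Cr is in group 6, so Cr²⁺ is d⁴ (6 − 2 = 4).
In an octahedral site d⁴ (HS) is t₂g³ eg¹, giving CFSE(oct) = -0.6Δ₀ = -100 kJ/mol.
Tetrahedral e² t₂² gives -0.4Δₜ = -0.4 × (4/9) × 167 = -30 kJ/mol.
OSPE = -100 − (-30) = -70 kJ/mol.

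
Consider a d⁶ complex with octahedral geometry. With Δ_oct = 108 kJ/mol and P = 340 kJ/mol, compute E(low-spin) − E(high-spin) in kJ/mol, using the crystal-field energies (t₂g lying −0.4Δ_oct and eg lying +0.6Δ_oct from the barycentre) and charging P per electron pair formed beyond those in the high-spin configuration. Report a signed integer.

High-spin d⁶ fills as t₂g⁴ eg² with CFSE 4(−0.4) + 2(+0.6) = -0.4Δ_oct = -43 kJ/mol.
Low-spin t₂g⁶ eg⁰ gives -2.4Δ_oct = -259 kJ/mol, but forming 2 extra pairs costs 2P = 680 kJ/mol, so E(LS) = -259 + 680 = 421 kJ/mol.
Thus E(LS) − E(HS) = 464 kJ/mol.

464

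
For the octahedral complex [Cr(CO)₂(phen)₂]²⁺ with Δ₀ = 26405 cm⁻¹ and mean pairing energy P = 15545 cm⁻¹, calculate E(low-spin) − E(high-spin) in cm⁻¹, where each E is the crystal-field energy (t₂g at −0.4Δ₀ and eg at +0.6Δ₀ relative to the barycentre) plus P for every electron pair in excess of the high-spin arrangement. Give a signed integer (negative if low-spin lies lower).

Ligand charges: 2×(+0) from CO and 2×(+0) from phen sum to +0; with overall charge +2, Cr is +2.
Cr sits in group 6; removing 2 electrons leaves Cr²⁺ with 6 − 2 = 4 d electrons.
High-spin d⁴ fills as t₂g³ eg¹ with CFSE 3(−0.4) + 1(+0.6) = -0.6Δ₀ = -15843 cm⁻¹.
For low-spin the configuration is t₂g⁴ eg⁰: orbital energy -1.6 × 26405 = -42248 cm⁻¹, and 1 additional pair relative to high-spin adds 15545 cm⁻¹, giving -26703 cm⁻¹.
The difference is -26703 − (-15843) = -10860 cm⁻¹, so low-spin lies lower.

-10860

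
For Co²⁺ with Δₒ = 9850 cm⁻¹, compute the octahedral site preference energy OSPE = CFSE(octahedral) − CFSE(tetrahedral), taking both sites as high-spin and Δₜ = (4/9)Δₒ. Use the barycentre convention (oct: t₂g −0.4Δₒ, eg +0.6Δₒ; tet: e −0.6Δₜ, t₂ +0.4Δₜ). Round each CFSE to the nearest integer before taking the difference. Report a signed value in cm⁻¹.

-2627

Co²⁺: group 9, so d-count = 9 − 2 = 7.
Octahedral (high-spin): t₂g⁵ eg², CFSE = 5(−0.4) + 2(+0.6) = -0.8Δₒ = -0.8 × 9850 = -7880 cm⁻¹.
In a tetrahedral site the filling is e⁴ t₂³: CFSE(tet) = -1.2Δₜ = -1.2 × (4/9)(9850) = -5253 cm⁻¹.
OSPE = -7880 − (-5253) = -2627 cm⁻¹.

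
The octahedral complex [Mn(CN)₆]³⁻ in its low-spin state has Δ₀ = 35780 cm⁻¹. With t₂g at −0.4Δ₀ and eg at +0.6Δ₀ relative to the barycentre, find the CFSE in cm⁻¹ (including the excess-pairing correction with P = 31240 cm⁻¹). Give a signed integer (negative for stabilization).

Each CN⁻ contributes -1; 6 × (-1) = -6. With overall charge -3, Mn is in the +3 oxidation state.
Group 7 minus oxidation state +3 gives a d⁴ configuration for Mn³⁺.
The d⁴ electrons fill as t₂g⁴ eg⁰.
CFSE(orbital) = 4×(-0.4Δ₀) + 0×(0.6Δ₀) = -1.6Δ₀; with Δ₀ = 35780 cm⁻¹ that is -57248 cm⁻¹.
Relative to high-spin t₂g³ eg¹ (0 paired), the low-spin configuration has 1 additional pair, contributing +1 × 31240 = +31240 cm⁻¹.
Net CFSE = -57248 + 31240 = -26008 cm⁻¹.

-26008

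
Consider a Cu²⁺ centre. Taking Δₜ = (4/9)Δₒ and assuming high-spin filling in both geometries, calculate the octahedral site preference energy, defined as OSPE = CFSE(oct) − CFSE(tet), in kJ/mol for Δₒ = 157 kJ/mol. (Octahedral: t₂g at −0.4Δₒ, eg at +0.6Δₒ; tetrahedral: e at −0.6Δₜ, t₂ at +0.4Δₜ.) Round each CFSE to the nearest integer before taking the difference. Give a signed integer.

-66

Cu²⁺: group 11, so d-count = 11 − 2 = 9.
Octahedral (high-spin): t2g^6 e_g^3, CFSE = 6(−0.4) + 3(+0.6) = -0.6Δₒ = -0.6 × 157 = -94 kJ/mol.
Tetrahedral: e^4 t2^5, CFSE = 4(−0.6) + 5(+0.4) = -0.4Δₜ = -0.4 × (4/9) × 157 = -28 kJ/mol.
Subtracting, OSPE = -94 − (-28) = -66 kJ/mol.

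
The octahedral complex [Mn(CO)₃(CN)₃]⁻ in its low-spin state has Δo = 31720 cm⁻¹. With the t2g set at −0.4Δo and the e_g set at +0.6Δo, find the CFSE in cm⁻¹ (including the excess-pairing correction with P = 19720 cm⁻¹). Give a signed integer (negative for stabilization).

Ligand charges: 3×(+0) from CO and 3×(-1) from CN⁻ sum to -3; with overall charge -1, Mn is +2.
Mn sits in group 7; removing 2 electrons leaves Mn²⁺ with 7 − 2 = 5 d electrons.
The d⁵ electrons fill as t2g^5 e_g^0.
The orbital stabilization is -2.0Δo = -2.0 × 31720 = -63440 cm⁻¹.
Pairing penalty: 2 pairs vs 0 in the high-spin reference → 2 extra × P = 39440 cm⁻¹.
Combining: -63440 + 39440 = -24000 cm⁻¹.

-24000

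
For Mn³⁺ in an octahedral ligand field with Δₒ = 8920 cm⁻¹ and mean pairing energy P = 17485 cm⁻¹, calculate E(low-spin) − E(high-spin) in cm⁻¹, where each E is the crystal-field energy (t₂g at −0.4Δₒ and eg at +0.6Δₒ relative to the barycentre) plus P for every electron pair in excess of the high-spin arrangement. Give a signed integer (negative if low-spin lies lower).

Mn³⁺: group 7, so d-count = 7 − 3 = 4.
In the high-spin limit (t₂g³ eg¹) the orbital term is -0.6Δₒ = -5352 cm⁻¹, with no excess pairing.
Low-spin: t₂g⁴ eg⁰, orbital CFSE = -1.6Δₒ = -14272 cm⁻¹; plus 1 excess pair × P = +17485 cm⁻¹; total 3213 cm⁻¹.
The difference is 3213 − (-5352) = 8565 cm⁻¹, so high-spin lies lower.

8565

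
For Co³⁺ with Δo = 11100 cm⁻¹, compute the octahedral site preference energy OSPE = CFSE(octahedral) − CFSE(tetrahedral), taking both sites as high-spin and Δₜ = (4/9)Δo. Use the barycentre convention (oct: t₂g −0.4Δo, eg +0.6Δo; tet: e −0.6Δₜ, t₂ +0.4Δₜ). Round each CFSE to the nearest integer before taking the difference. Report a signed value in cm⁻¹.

Co³⁺: group 9, so d-count = 9 − 3 = 6.
In an octahedral site d⁶ (HS) is t2g^4 e_g^2, giving CFSE(oct) = -0.4Δo = -4440 cm⁻¹.
In a tetrahedral site the filling is e^3 t2^3: CFSE(tet) = -0.6Δₜ = -0.6 × (4/9)(11100) = -2960 cm⁻¹.
Subtracting, OSPE = -4440 − (-2960) = -1480 cm⁻¹.

-1480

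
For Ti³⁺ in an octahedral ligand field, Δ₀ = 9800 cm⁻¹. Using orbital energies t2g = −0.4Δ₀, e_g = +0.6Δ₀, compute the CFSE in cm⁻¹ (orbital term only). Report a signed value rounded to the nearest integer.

-3920

Ti is in group 4, so Ti³⁺ is d¹ (4 − 3 = 1).
Electron filling gives t2g^1 e_g^0.
The orbital stabilization is -0.4Δ₀ = -0.4 × 9800 = -3920 cm⁻¹.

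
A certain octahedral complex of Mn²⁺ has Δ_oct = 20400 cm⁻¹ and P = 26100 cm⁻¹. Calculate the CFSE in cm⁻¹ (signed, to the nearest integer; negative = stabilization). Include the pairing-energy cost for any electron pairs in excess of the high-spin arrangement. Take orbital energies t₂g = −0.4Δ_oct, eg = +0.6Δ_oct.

0

Mn sits in group 7; removing 2 electrons leaves Mn²⁺ with 7 − 2 = 5 d electrons.
Δ_oct < P, so pairing is avoided: the ground state is high-spin.
Filling d⁵ accordingly: t₂g³ eg².
Orbital CFSE = 0.0Δ_oct = 0.0 × 20400 = 0 cm⁻¹.
High-spin has no excess pairs, so no pairing correction applies.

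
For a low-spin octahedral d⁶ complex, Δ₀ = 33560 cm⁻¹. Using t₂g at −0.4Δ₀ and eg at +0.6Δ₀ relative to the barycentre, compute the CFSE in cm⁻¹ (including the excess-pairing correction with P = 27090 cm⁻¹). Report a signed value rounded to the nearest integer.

-26364

Configuration: t₂g⁶ eg⁰.
Orbital CFSE = 6(-0.4) + 0(0.6) = -2.4Δ₀ = -2.4 × 33560 = -80544 cm⁻¹.
Relative to high-spin t₂g⁴ eg² (1 paired), the low-spin configuration has 2 additional pairs, contributing +2 × 27090 = +54180 cm⁻¹.
Overall CFSE = -80544 + 54180 = -26364 cm⁻¹.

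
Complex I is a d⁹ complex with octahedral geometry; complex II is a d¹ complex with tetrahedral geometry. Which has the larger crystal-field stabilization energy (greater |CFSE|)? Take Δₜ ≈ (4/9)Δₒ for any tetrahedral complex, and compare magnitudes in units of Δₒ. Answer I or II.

I: t2g^6 e_g^3, CFSE = -0.6Δₒ.
II: With tetrahedral geometry the complex is necessarily high-spin; e^1 t2^0, CFSE = -0.6Δₜ ≈ -0.27Δₒ.
So I has the larger |CFSE|.

I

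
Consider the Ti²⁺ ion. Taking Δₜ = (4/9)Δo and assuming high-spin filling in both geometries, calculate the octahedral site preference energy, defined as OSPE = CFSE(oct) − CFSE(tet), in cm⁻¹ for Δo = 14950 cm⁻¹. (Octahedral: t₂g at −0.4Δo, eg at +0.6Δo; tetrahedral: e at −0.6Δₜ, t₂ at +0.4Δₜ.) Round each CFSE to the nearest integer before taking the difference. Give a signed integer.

Group 4 minus oxidation state +2 gives a d² configuration for Ti²⁺.
Octahedral (high-spin): t₂g² eg⁰, CFSE = 2(−0.4) + 0(+0.6) = -0.8Δo = -0.8 × 14950 = -11960 cm⁻¹.
Tetrahedral e² t₂⁰ gives -1.2Δₜ = -1.2 × (4/9) × 14950 = -7973 cm⁻¹.
OSPE = CFSE(oct) − CFSE(tet) = -11960 − (-7973) = -3987 cm⁻¹.

-3987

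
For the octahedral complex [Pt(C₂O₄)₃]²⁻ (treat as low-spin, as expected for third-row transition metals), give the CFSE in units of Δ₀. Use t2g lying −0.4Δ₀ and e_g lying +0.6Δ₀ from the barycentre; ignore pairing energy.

Each C₂O₄²⁻ contributes -2; 3 × (-2) = -6. With overall charge -2, Pt is in the +4 oxidation state.
Pt⁴⁺: group 10, so d-count = 10 − 4 = 6.
Configuration: t2g^6 e_g^0.
CFSE = 6(-0.4Δ₀) + 0(0.6Δ₀) = -2.4Δ₀ + 0.0Δ₀ = -2.4Δ₀.

-2.4 Δ₀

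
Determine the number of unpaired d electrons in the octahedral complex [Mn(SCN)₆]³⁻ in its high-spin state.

Each SCN⁻ contributes -1; 6 × (-1) = -6. With overall charge -3, Mn is in the +3 oxidation state.
Mn³⁺: group 7, so d-count = 7 − 3 = 4.
Configuration: t2g^3 e_g^1, giving 4 unpaired electrons.

4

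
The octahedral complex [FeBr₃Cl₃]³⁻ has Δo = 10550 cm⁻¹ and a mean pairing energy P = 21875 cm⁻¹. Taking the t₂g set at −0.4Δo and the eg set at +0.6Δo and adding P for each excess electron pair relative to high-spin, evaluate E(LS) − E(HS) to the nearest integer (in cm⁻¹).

Ligand charges: 3×(-1) from Br⁻ and 3×(-1) from Cl⁻ sum to -6; with overall charge -3, Fe is +3.
Fe is in group 8, so Fe³⁺ is d⁵ (8 − 3 = 5).
High-spin: t₂g³ eg², CFSE = 0.0Δo = 0 cm⁻¹.
Low-spin: t₂g⁵ eg⁰, orbital CFSE = -2.0Δo = -21100 cm⁻¹; plus 2 excess pairs × P = +43750 cm⁻¹; total 22650 cm⁻¹.
Thus E(LS) − E(HS) = 22650 cm⁻¹.

22650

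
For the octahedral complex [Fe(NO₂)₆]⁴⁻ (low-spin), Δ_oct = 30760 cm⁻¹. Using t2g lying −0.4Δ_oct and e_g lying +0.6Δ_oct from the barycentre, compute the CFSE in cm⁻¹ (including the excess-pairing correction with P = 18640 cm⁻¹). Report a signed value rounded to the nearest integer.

-36544

Each NO₂⁻ contributes -1; 6 × (-1) = -6. With overall charge -4, Fe is in the +2 oxidation state.
Fe is in group 8, so Fe²⁺ is d⁶ (8 − 2 = 6).
Configuration: t2g^6 e_g^0.
CFSE(orbital) = 6×(-0.4Δ_oct) + 0×(0.6Δ_oct) = -2.4Δ_oct; with Δ_oct = 30760 cm⁻¹ that is -73824 cm⁻¹.
Relative to high-spin t2g^4 e_g^2 (1 paired), the low-spin configuration has 2 additional pairs, contributing +2 × 18640 = +37280 cm⁻¹.
Net CFSE = -73824 + 37280 = -36544 cm⁻¹.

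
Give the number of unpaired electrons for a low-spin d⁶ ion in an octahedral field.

Configuration: t₂g⁶ eg⁰, giving 0 unpaired electrons.

0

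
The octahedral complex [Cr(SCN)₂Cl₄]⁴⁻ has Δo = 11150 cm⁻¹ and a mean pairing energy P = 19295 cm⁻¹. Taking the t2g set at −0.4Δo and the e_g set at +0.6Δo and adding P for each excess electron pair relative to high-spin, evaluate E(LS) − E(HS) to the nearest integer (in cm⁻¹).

Ligand charges: 2×(-1) from SCN⁻ and 4×(-1) from Cl⁻ sum to -6; with overall charge -4, Cr is +2.
Cr²⁺: group 6, so d-count = 6 − 2 = 4.
High-spin: t2g^3 e_g^1, CFSE = -0.6Δo = -6690 cm⁻¹.
Low-spin: t2g^4 e_g^0, orbital CFSE = -1.6Δo = -17840 cm⁻¹; plus 1 excess pair × P = +19295 cm⁻¹; total 1455 cm⁻¹.
Thus E(LS) − E(HS) = 8145 cm⁻¹.

8145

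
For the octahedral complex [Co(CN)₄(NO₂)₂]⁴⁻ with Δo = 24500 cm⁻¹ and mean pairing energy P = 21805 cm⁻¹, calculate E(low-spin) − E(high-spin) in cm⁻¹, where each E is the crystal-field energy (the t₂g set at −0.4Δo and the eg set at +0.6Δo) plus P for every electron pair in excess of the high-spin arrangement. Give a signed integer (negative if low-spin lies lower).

Ligand charges: 4×(-1) from CN⁻ and 2×(-1) from NO₂⁻ sum to -6; with overall charge -4, Co is +2.
Co is in group 9, so Co²⁺ is d⁷ (9 − 2 = 7).
High-spin: t₂g⁵ eg², CFSE = -0.8Δo = -19600 cm⁻¹.
For low-spin the configuration is t₂g⁶ eg¹: orbital energy -1.8 × 24500 = -44100 cm⁻¹, and 1 additional pair relative to high-spin adds 21805 cm⁻¹, giving -22295 cm⁻¹.
E(LS) − E(HS) = -22295 − (-19600) = -2695 cm⁻¹.

-2695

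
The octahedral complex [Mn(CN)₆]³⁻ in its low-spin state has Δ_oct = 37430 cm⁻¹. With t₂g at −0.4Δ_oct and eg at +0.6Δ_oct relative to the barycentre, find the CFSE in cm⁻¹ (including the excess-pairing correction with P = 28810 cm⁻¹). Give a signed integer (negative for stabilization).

-31078

Each CN⁻ contributes -1; 6 × (-1) = -6. With overall charge -3, Mn is in the +3 oxidation state.
Mn³⁺: group 7, so d-count = 7 − 3 = 4.
The d⁴ electrons fill as t₂g⁴ eg⁰.
The orbital stabilization is -1.6Δ_oct = -1.6 × 37430 = -59888 cm⁻¹.
Relative to high-spin t₂g³ eg¹ (0 paired), the low-spin configuration has 1 additional pair, contributing +1 × 28810 = +28810 cm⁻¹.
Combining: -59888 + 28810 = -31078 cm⁻¹.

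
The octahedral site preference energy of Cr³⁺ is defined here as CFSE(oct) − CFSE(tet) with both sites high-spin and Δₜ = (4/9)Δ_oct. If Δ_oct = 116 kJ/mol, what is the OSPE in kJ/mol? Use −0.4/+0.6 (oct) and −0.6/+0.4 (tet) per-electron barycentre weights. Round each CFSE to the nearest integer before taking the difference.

Cr sits in group 6; removing 3 electrons leaves Cr³⁺ with 6 − 3 = 3 d electrons.
In an octahedral site d³ (HS) is t₂g³ eg⁰, giving CFSE(oct) = -1.2Δ_oct = -139 kJ/mol.
In a tetrahedral site the filling is e² t₂¹: CFSE(tet) = -0.8Δₜ = -0.8 × (4/9)(116) = -41 kJ/mol.
OSPE = CFSE(oct) − CFSE(tet) = -139 − (-41) = -98 kJ/mol.

-98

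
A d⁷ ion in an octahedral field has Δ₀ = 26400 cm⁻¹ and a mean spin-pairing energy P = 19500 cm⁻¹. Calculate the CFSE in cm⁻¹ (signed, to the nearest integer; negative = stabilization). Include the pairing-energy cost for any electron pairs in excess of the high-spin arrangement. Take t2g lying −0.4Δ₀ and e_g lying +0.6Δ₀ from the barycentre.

-28020

With Δ₀ > P the complex is low-spin.
Filling d⁷ accordingly: t2g^6 e_g^1.
Orbital CFSE = -1.8Δ₀ = -1.8 × 26400 = -47520 cm⁻¹.
Excess pairs vs high-spin: 3 − 2 = 1; pairing cost = +19500 cm⁻¹.
Net CFSE = -47520 + 19500 = -28020 cm⁻¹.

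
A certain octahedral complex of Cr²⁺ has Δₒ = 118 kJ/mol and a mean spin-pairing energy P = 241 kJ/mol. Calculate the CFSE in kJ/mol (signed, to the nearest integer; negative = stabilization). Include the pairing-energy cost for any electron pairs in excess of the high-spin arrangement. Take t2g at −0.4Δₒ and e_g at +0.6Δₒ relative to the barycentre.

Cr is in group 6, so Cr²⁺ is d⁴ (6 − 2 = 4).
Since Δₒ = 118 kJ/mol < P = 241 kJ/mol, the complex adopts the high-spin configuration.
That gives t2g^3 e_g^1.
Orbital CFSE = -0.6Δₒ = -0.6 × 118 = -71 kJ/mol.
High-spin has no excess pairs, so no pairing correction applies.

-71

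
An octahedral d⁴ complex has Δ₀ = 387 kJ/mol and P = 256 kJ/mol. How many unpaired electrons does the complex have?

2

Δ₀ > P, so pairing is preferred: the ground state is low-spin.
Filling d⁴ accordingly: t₂g⁴ eg⁰.
Unpaired electrons: 2.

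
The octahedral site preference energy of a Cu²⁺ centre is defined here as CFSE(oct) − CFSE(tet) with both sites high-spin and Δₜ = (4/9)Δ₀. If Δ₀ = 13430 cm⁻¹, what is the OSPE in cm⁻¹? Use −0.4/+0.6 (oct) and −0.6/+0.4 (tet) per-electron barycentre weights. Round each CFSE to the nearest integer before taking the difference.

-5670

Cu is in group 11, so Cu²⁺ is d⁹ (11 − 2 = 9).
Octahedral (high-spin): t₂g⁶ eg³, CFSE = 6(−0.4) + 3(+0.6) = -0.6Δ₀ = -0.6 × 13430 = -8058 cm⁻¹.
Tetrahedral: e⁴ t₂⁵, CFSE = 4(−0.6) + 5(+0.4) = -0.4Δₜ = -0.4 × (4/9) × 13430 = -2388 cm⁻¹.
Subtracting, OSPE = -8058 − (-2388) = -5670 cm⁻¹.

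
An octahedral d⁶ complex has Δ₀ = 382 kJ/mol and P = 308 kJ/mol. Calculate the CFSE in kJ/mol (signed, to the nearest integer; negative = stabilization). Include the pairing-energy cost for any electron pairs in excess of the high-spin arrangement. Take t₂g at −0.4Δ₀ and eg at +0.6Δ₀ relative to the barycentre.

-301

Here Δ₀ > P (382 > 308), so the low-spin state is favoured.
Filling d⁶ accordingly: t₂g⁶ eg⁰.
Orbital CFSE = -2.4Δ₀ = -2.4 × 382 = -917 kJ/mol.
Excess pairs vs high-spin: 3 − 1 = 2; pairing cost = +616 kJ/mol.
Net CFSE = -917 + 616 = -301 kJ/mol.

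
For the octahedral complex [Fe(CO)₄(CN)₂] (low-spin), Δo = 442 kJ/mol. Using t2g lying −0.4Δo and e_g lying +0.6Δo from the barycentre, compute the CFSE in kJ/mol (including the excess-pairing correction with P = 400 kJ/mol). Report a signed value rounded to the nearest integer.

Ligand charges: 4×(+0) from CO and 2×(-1) from CN⁻ sum to -2; with overall charge +0, Fe is +2.
Group 8 minus oxidation state +2 gives a d⁶ configuration for Fe²⁺.
The d⁶ electrons fill as t2g^6 e_g^0.
CFSE(orbital) = 6×(-0.4Δo) + 0×(0.6Δo) = -2.4Δo; with Δo = 442 kJ/mol that is -1061 kJ/mol.
High-spin d⁶ would be t2g^4 e_g^2 with 1 pair; low-spin has 3, so 2 excess pairs cost +2P = +800 kJ/mol.
Net CFSE = -1061 + 800 = -261 kJ/mol.

-261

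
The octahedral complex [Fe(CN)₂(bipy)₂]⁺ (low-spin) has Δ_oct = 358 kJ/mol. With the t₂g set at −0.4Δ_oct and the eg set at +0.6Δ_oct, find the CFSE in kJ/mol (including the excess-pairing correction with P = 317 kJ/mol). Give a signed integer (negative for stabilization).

-82

Ligand charges: 2×(-1) from CN⁻ and 2×(+0) from bipy sum to -2; with overall charge +1, Fe is +3.
Fe sits in group 8; removing 3 electrons leaves Fe³⁺ with 8 − 3 = 5 d electrons.
Configuration: t₂g⁵ eg⁰.
Orbital CFSE = 5(-0.4) + 0(0.6) = -2.0Δ_oct = -2.0 × 358 = -716 kJ/mol.
Relative to high-spin t₂g³ eg² (0 paired), the low-spin configuration has 2 additional pairs, contributing +2 × 317 = +634 kJ/mol.
Combining: -716 + 634 = -82 kJ/mol.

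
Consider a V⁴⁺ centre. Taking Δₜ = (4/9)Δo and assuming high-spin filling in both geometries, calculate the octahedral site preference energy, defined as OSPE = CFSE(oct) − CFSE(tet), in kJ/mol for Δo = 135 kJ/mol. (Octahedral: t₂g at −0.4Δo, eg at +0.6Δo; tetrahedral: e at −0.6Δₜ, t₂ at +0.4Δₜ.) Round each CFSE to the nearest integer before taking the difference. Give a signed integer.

-18

Group 5 minus oxidation state +4 gives a d¹ configuration for V⁴⁺.
Octahedral high-spin t2g^1 e_g^0: CFSE = -0.4 × 135 = -54 kJ/mol.
Tetrahedral e^1 t2^0 gives -0.6Δₜ = -0.6 × (4/9) × 135 = -36 kJ/mol.
OSPE = -54 − (-36) = -18 kJ/mol.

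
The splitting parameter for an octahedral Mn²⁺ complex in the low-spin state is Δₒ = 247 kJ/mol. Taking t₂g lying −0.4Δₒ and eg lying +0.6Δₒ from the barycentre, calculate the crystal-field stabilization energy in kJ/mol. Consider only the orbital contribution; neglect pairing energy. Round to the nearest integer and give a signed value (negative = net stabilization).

-494

Mn²⁺: group 7, so d-count = 7 − 2 = 5.
The d⁵ electrons fill as t₂g⁵ eg⁰.
Orbital CFSE = 5(-0.4) + 0(0.6) = -2.0Δₒ = -2.0 × 247 = -494 kJ/mol.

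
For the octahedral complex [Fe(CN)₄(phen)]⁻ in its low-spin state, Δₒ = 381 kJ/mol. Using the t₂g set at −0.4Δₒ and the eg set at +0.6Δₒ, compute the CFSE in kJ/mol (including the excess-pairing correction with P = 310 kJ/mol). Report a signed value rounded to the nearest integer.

Ligand charges: 4×(-1) from CN⁻ and 1×(+0) from phen sum to -4; with overall charge -1, Fe is +3.
Fe is in group 8, so Fe³⁺ is d⁵ (8 − 3 = 5).
Configuration: t₂g⁵ eg⁰.
CFSE(orbital) = 5×(-0.4Δₒ) + 0×(0.6Δₒ) = -2.0Δₒ; with Δₒ = 381 kJ/mol that is -762 kJ/mol.
Pairing penalty: 2 pairs vs 0 in the high-spin reference → 2 extra × P = 620 kJ/mol.
Overall CFSE = -762 + 620 = -142 kJ/mol.

-142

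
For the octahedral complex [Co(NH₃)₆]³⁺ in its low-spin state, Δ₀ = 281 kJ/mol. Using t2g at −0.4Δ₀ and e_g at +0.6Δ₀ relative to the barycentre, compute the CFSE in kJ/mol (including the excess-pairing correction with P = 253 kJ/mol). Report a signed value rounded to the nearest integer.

NH₃ is neutral, so the +3 overall charge sits on Co: oxidation state +3.
Co sits in group 9; removing 3 electrons leaves Co³⁺ with 9 − 3 = 6 d electrons.
Electron filling gives t2g^6 e_g^0.
Orbital CFSE = 6(-0.4) + 0(0.6) = -2.4Δ₀ = -2.4 × 281 = -674 kJ/mol.
Pairing penalty: 3 pairs vs 1 in the high-spin reference → 2 extra × P = 506 kJ/mol.
Overall CFSE = -674 + 506 = -168 kJ/mol.

-168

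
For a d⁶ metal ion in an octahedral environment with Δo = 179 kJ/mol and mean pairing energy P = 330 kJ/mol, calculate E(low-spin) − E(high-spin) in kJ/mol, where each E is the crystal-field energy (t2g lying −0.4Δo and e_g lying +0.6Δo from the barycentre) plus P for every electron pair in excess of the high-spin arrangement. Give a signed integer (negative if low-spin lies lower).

302

High-spin d⁶ fills as t2g^4 e_g^2 with CFSE 4(−0.4) + 2(+0.6) = -0.4Δo = -72 kJ/mol.
For low-spin the configuration is t2g^6 e_g^0: orbital energy -2.4 × 179 = -430 kJ/mol, and 2 additional pairs relative to high-spin add 660 kJ/mol, giving 230 kJ/mol.
The difference is 230 − (-72) = 302 kJ/mol, so high-spin lies lower.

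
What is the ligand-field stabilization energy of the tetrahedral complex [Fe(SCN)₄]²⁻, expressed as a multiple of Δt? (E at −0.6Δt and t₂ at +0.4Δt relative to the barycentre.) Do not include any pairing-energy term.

-0.6 Δt

Each SCN⁻ contributes -1; 4 × (-1) = -4. With overall charge -2, Fe is in the +2 oxidation state.
Fe sits in group 8; removing 2 electrons leaves Fe²⁺ with 8 − 2 = 6 d electrons.
With tetrahedral geometry the complex is necessarily high-spin.
Configuration: e³ t₂³.
CFSE = 3(-0.6Δt) + 3(0.4Δt) = -1.8Δt + 1.2Δt = -0.6Δt.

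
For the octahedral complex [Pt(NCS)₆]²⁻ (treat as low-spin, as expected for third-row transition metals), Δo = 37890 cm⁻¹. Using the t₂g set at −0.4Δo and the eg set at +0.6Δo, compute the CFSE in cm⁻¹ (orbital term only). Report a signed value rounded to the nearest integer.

-90936

Each NCS⁻ contributes -1; 6 × (-1) = -6. With overall charge -2, Pt is in the +4 oxidation state.
Group 10 minus oxidation state +4 gives a d⁶ configuration for Pt⁴⁺.
Electron filling gives t₂g⁶ eg⁰.
Orbital CFSE = 6(-0.4) + 0(0.6) = -2.4Δo = -2.4 × 37890 = -90936 cm⁻¹.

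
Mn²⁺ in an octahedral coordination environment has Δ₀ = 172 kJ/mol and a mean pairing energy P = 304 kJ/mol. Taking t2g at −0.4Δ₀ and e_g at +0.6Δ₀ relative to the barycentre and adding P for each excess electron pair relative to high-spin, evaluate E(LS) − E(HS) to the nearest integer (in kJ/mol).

Mn sits in group 7; removing 2 electrons leaves Mn²⁺ with 7 − 2 = 5 d electrons.
High-spin d⁵ fills as t2g^3 e_g^2 with CFSE 3(−0.4) + 2(+0.6) = 0.0Δ₀ = 0 kJ/mol.
Low-spin t2g^5 e_g^0 gives -2.0Δ₀ = -344 kJ/mol, but forming 2 extra pairs costs 2P = 608 kJ/mol, so E(LS) = -344 + 608 = 264 kJ/mol.
The difference is 264 − (0) = 264 kJ/mol, so high-spin lies lower.

264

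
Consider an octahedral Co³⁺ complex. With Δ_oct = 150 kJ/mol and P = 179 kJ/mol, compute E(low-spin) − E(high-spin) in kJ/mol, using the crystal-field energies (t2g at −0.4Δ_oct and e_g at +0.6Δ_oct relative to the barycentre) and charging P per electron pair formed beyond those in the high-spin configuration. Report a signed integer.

Co³⁺: group 9, so d-count = 9 − 3 = 6.
High-spin d⁶ fills as t2g^4 e_g^2 with CFSE 4(−0.4) + 2(+0.6) = -0.4Δ_oct = -60 kJ/mol.
Low-spin t2g^6 e_g^0 gives -2.4Δ_oct = -360 kJ/mol, but forming 2 extra pairs costs 2P = 358 kJ/mol, so E(LS) = -360 + 358 = -2 kJ/mol.
Thus E(LS) − E(HS) = 58 kJ/mol.

58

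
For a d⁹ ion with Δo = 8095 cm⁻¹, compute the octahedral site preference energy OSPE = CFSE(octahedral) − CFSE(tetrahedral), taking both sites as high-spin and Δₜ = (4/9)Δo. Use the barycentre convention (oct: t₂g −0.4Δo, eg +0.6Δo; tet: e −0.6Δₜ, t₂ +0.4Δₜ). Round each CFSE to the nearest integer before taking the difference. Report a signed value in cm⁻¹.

Octahedral high-spin t₂g⁶ eg³: CFSE = -0.6 × 8095 = -4857 cm⁻¹.
Tetrahedral: e⁴ t₂⁵, CFSE = 4(−0.6) + 5(+0.4) = -0.4Δₜ = -0.4 × (4/9) × 8095 = -1439 cm⁻¹.
OSPE = CFSE(oct) − CFSE(tet) = -4857 − (-1439) = -3418 cm⁻¹.

-3418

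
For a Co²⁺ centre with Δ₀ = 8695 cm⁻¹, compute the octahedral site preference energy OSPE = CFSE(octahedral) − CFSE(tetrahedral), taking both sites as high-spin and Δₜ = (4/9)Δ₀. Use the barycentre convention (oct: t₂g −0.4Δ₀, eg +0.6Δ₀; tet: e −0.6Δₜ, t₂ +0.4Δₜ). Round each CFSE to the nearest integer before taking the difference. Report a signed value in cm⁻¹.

Co sits in group 9; removing 2 electrons leaves Co²⁺ with 9 − 2 = 7 d electrons.
Octahedral high-spin t₂g⁵ eg²: CFSE = -0.8 × 8695 = -6956 cm⁻¹.
Tetrahedral e⁴ t₂³ gives -1.2Δₜ = -1.2 × (4/9) × 8695 = -4637 cm⁻¹.
Subtracting, OSPE = -6956 − (-4637) = -2319 cm⁻¹.

-2319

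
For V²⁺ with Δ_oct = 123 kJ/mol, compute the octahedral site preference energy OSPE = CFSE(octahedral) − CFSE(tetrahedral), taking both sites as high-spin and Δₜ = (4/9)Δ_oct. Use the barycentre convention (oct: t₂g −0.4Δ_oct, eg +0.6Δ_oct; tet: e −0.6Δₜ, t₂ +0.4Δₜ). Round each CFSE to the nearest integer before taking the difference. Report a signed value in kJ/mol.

V²⁺: group 5, so d-count = 5 − 2 = 3.
Octahedral (high-spin): t₂g³ eg⁰, CFSE = 3(−0.4) + 0(+0.6) = -1.2Δ_oct = -1.2 × 123 = -148 kJ/mol.
Tetrahedral e² t₂¹ gives -0.8Δₜ = -0.8 × (4/9) × 123 = -44 kJ/mol.
OSPE = -148 − (-44) = -104 kJ/mol.

-104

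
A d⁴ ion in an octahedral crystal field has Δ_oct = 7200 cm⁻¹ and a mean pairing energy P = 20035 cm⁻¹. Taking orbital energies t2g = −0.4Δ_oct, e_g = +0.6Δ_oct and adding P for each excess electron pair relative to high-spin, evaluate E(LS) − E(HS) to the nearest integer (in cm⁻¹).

12835

High-spin d⁴ fills as t2g^3 e_g^1 with CFSE 3(−0.4) + 1(+0.6) = -0.6Δ_oct = -4320 cm⁻¹.
Low-spin: t2g^4 e_g^0, orbital CFSE = -1.6Δ_oct = -11520 cm⁻¹; plus 1 excess pair × P = +20035 cm⁻¹; total 8515 cm⁻¹.
E(LS) − E(HS) = 8515 − (-4320) = 12835 cm⁻¹.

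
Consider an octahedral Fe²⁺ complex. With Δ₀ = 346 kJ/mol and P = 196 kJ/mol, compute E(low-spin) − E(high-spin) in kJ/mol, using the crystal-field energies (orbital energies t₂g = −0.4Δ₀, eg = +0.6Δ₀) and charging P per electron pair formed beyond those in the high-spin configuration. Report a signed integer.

-300

Fe²⁺: group 8, so d-count = 8 − 2 = 6.
In the high-spin limit (t₂g⁴ eg²) the orbital term is -0.4Δ₀ = -138 kJ/mol, with no excess pairing.
Low-spin t₂g⁶ eg⁰ gives -2.4Δ₀ = -830 kJ/mol, but forming 2 extra pairs costs 2P = 392 kJ/mol, so E(LS) = -830 + 392 = -438 kJ/mol.
The difference is -438 − (-138) = -300 kJ/mol, so low-spin lies lower.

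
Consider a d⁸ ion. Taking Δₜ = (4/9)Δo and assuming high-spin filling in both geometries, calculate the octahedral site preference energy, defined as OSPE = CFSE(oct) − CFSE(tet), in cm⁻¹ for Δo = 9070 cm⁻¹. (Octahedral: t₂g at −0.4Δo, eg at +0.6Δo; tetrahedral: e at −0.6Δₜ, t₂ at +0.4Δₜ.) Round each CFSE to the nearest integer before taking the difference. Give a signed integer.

In an octahedral site d⁸ (HS) is t₂g⁶ eg², giving CFSE(oct) = -1.2Δo = -10884 cm⁻¹.
In a tetrahedral site the filling is e⁴ t₂⁴: CFSE(tet) = -0.8Δₜ = -0.8 × (4/9)(9070) = -3225 cm⁻¹.
OSPE = CFSE(oct) − CFSE(tet) = -10884 − (-3225) = -7659 cm⁻¹.

-7659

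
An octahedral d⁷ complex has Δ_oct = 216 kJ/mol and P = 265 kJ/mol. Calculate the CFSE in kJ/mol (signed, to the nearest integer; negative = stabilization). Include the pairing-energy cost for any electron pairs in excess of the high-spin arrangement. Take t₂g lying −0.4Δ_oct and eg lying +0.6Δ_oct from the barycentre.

Δ_oct < P, so pairing is avoided: the ground state is high-spin.
Configuration: t₂g⁵ eg².
Orbital CFSE = -0.8Δ_oct = -0.8 × 216 = -173 kJ/mol.
High-spin has no excess pairs, so no pairing correction applies.

-173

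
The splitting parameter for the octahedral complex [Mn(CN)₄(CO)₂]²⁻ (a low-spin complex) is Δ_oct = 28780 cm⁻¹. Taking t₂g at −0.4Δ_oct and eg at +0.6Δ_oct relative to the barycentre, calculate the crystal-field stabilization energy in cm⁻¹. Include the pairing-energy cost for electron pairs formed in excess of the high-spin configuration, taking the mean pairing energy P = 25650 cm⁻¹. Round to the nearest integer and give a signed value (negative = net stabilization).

Ligand charges: 4×(-1) from CN⁻ and 2×(+0) from CO sum to -4; with overall charge -2, Mn is +2.
Mn²⁺: group 7, so d-count = 7 − 2 = 5.
Electron filling gives t₂g⁵ eg⁰.
CFSE(orbital) = 5×(-0.4Δ_oct) + 0×(0.6Δ_oct) = -2.0Δ_oct; with Δ_oct = 28780 cm⁻¹ that is -57560 cm⁻¹.
Pairing penalty: 2 pairs vs 0 in the high-spin reference → 2 extra × P = 51300 cm⁻¹.
Overall CFSE = -57560 + 51300 = -6260 cm⁻¹.

-6260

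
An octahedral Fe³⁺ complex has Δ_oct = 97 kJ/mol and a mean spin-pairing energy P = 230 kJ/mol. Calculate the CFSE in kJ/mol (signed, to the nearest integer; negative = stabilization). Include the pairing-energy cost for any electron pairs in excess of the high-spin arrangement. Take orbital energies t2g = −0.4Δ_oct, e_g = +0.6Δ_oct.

Fe is in group 8, so Fe³⁺ is d⁵ (8 − 3 = 5).
Δ_oct < P, so pairing is avoided: the ground state is high-spin.
Filling d⁵ accordingly: t2g^3 e_g^2.
Orbital CFSE = 0.0Δ_oct = 0.0 × 97 = 0 kJ/mol.
High-spin has no excess pairs, so no pairing correction applies.

0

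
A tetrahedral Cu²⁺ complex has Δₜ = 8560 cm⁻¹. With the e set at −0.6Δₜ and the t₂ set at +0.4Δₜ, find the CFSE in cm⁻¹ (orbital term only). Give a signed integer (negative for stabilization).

Cu sits in group 11; removing 2 electrons leaves Cu²⁺ with 11 − 2 = 9 d electrons.
Tetrahedral fields are weak (Δₜ ≈ 4/9 Δₒ), so electrons fill high-spin.
Configuration: e⁴ t₂⁵.
Orbital CFSE = 4(-0.6) + 5(0.4) = -0.4Δₜ = -0.4 × 8560 = -3424 cm⁻¹.

-3424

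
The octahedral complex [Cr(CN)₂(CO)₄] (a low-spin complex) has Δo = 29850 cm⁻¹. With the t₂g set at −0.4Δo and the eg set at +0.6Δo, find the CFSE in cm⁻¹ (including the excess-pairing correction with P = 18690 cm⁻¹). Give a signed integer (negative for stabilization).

Ligand charges: 2×(-1) from CN⁻ and 4×(+0) from CO sum to -2; with overall charge +0, Cr is +2.
Cr²⁺: group 6, so d-count = 6 − 2 = 4.
The d⁴ electrons fill as t₂g⁴ eg⁰.
CFSE(orbital) = 4×(-0.4Δo) + 0×(0.6Δo) = -1.6Δo; with Δo = 29850 cm⁻¹ that is -47760 cm⁻¹.
Relative to high-spin t₂g³ eg¹ (0 paired), the low-spin configuration has 1 additional pair, contributing +1 × 18690 = +18690 cm⁻¹.
Combining: -47760 + 18690 = -29070 cm⁻¹.

-29070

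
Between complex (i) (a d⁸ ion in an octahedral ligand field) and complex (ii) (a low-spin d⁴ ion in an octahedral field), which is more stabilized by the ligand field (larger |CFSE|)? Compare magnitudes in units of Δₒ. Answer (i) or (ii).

(i): For octahedral d⁸ the high- and low-spin configurations coincide; t₂g⁶ eg², CFSE = -1.2Δₒ.
(ii): t2g^4 e_g^0, CFSE = -1.6Δₒ.
So (ii) has the larger |CFSE|.

(ii)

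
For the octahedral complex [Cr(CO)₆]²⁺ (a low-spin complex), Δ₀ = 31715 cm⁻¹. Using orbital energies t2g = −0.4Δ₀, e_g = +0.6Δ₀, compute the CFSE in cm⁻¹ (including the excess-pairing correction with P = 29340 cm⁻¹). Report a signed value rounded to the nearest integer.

-21404

CO is neutral, so the +2 overall charge sits on Cr: oxidation state +2.
Cr is in group 6, so Cr²⁺ is d⁴ (6 − 2 = 4).
Configuration: t2g^4 e_g^0.
The orbital stabilization is -1.6Δ₀ = -1.6 × 31715 = -50744 cm⁻¹.
Pairing penalty: 1 pair vs 0 in the high-spin reference → 1 extra × P = 29340 cm⁻¹.
Net CFSE = -50744 + 29340 = -21404 cm⁻¹.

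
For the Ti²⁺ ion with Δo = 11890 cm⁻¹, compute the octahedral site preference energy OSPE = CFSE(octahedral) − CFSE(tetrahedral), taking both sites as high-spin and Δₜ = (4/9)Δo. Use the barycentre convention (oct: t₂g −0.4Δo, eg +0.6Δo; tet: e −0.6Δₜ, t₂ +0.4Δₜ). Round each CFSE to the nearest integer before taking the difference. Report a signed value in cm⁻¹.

Ti sits in group 4; removing 2 electrons leaves Ti²⁺ with 4 − 2 = 2 d electrons.
In an octahedral site d² (HS) is t₂g² eg⁰, giving CFSE(oct) = -0.8Δo = -9512 cm⁻¹.
In a tetrahedral site the filling is e² t₂⁰: CFSE(tet) = -1.2Δₜ = -1.2 × (4/9)(11890) = -6341 cm⁻¹.
Subtracting, OSPE = -9512 − (-6341) = -3171 cm⁻¹.

-3171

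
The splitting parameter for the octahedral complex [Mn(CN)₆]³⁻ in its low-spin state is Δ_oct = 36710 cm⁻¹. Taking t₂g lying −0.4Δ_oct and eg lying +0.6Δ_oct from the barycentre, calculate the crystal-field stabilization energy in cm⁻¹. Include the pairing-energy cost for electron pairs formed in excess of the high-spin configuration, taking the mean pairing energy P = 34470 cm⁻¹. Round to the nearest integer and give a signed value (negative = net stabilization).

Each CN⁻ contributes -1; 6 × (-1) = -6. With overall charge -3, Mn is in the +3 oxidation state.
Mn is in group 7, so Mn³⁺ is d⁴ (7 − 3 = 4).
The d⁴ electrons fill as t₂g⁴ eg⁰.
The orbital stabilization is -1.6Δ_oct = -1.6 × 36710 = -58736 cm⁻¹.
Pairing penalty: 1 pair vs 0 in the high-spin reference → 1 extra × P = 34470 cm⁻¹.
Combining: -58736 + 34470 = -24266 cm⁻¹.

-24266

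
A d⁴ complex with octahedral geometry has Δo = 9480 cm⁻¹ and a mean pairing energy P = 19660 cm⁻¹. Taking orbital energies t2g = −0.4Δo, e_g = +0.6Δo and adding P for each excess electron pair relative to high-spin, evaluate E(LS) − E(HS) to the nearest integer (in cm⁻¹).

10180

High-spin: t2g^3 e_g^1, CFSE = -0.6Δo = -5688 cm⁻¹.
For low-spin the configuration is t2g^4 e_g^0: orbital energy -1.6 × 9480 = -15168 cm⁻¹, and 1 additional pair relative to high-spin adds 19660 cm⁻¹, giving 4492 cm⁻¹.
The difference is 4492 − (-5688) = 10180 cm⁻¹, so high-spin lies lower.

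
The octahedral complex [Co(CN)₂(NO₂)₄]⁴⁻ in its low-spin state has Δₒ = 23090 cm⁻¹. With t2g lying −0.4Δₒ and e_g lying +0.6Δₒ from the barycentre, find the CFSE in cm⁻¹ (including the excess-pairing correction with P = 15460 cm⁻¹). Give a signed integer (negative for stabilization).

Ligand charges: 2×(-1) from CN⁻ and 4×(-1) from NO₂⁻ sum to -6; with overall charge -4, Co is +2.
Group 9 minus oxidation state +2 gives a d⁷ configuration for Co²⁺.
The d⁷ electrons fill as t2g^6 e_g^1.
Orbital CFSE = 6(-0.4) + 1(0.6) = -1.8Δₒ = -1.8 × 23090 = -41562 cm⁻¹.
High-spin d⁷ would be t2g^5 e_g^2 with 2 pairs; low-spin has 3, so 1 excess pair costs +1P = +15460 cm⁻¹.
Net CFSE = -41562 + 15460 = -26102 cm⁻¹.

-26102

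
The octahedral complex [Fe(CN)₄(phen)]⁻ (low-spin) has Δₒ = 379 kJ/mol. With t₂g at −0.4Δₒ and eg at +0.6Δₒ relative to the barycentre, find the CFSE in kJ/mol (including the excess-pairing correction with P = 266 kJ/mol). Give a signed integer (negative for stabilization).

-226

Ligand charges: 4×(-1) from CN⁻ and 1×(+0) from phen sum to -4; with overall charge -1, Fe is +3.
Fe is in group 8, so Fe³⁺ is d⁵ (8 − 3 = 5).
The d⁵ electrons fill as t₂g⁵ eg⁰.
The orbital stabilization is -2.0Δₒ = -2.0 × 379 = -758 kJ/mol.
High-spin d⁵ would be t₂g³ eg² with 0 pairs; low-spin has 2, so 2 excess pairs cost +2P = +532 kJ/mol.
Net CFSE = -758 + 532 = -226 kJ/mol.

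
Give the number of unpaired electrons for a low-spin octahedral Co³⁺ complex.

Co is in group 9, so Co³⁺ is d⁶ (9 − 3 = 6).
Configuration: t2g^6 e_g^0, giving 0 unpaired electrons.

0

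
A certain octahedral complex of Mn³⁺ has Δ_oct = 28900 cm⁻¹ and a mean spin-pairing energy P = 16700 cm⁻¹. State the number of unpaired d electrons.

Mn³⁺: group 7, so d-count = 7 − 3 = 4.
With Δ_oct > P the complex is low-spin.
That gives t2g^4 e_g^0.
Unpaired electrons: 2.

2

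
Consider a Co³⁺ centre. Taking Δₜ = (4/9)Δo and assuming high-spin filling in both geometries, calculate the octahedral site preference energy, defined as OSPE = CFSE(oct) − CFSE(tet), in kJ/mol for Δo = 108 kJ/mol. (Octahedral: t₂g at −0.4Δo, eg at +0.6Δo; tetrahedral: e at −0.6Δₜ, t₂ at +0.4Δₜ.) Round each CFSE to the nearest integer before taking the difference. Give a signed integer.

-14

Co³⁺: group 9, so d-count = 9 − 3 = 6.
Octahedral high-spin t2g^4 e_g^2: CFSE = -0.4 × 108 = -43 kJ/mol.
In a tetrahedral site the filling is e^3 t2^3: CFSE(tet) = -0.6Δₜ = -0.6 × (4/9)(108) = -29 kJ/mol.
OSPE = CFSE(oct) − CFSE(tet) = -43 − (-29) = -14 kJ/mol.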